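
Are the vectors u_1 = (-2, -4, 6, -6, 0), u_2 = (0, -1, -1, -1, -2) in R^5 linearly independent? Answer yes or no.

yes

Form the matrix with these vectors as rows and row reduce.
2 nonzero rows, so the 2 vectors span a space of dimension 2.
Since 2 = 2, the vectors are linearly independent.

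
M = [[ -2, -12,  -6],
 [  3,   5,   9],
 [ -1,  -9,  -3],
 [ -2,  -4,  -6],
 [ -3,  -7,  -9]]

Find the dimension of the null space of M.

Row reduce to echelon form.
R2 ← R2 + (3/2)·R1: [0, -13, 0]
R3 ← R3 − (1/2)·R1: [0, -3, 0]
R4 ← R4 − R1: [0, 8, 0]
R5 ← R5 − (3/2)·R1: [0, 11, 0]
R3 ← R3 − (3/13)·R2: [0, 0, 0]
R4 ← R4 + (8/13)·R2: [0, 0, 0]
R5 ← R5 + (11/13)·R2: [0, 0, 0]
2 nonzero rows, so rank(M) = 2.
M has 3 columns; by rank–nullity, nullity = 3 − 2 = 1.

1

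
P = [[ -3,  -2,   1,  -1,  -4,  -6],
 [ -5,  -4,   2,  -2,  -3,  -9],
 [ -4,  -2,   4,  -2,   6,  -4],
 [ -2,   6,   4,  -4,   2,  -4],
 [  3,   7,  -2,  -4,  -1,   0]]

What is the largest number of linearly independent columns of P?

Row reduce to echelon form.
R2 ← R2 − (5/3)·R1: [0, -2/3, 1/3, -1/3, 11/3, 1]
R3 ← R3 − (4/3)·R1: [0, 2/3, 8/3, -2/3, 34/3, 4]
R4 ← R4 − (2/3)·R1: [0, 22/3, 10/3, -10/3, 14/3, 0]
R5 ← R5 + R1: [0, 5, -1, -5, -5, -6]
R3 ← R3 + R2: [0, 0, 3, -1, 15, 5]
R4 ← R4 + (11)·R2: [0, 0, 7, -7, 45, 11]
R5 ← R5 + (15/2)·R2: [0, 0, 3/2, -15/2, 45/2, 3/2]
R4 ← R4 − (7/3)·R3: [0, 0, 0, -14/3, 10, -2/3]
R5 ← R5 − (1/2)·R3: [0, 0, 0, -7, 15, -1]
R5 ← R5 − (3/2)·R4: [0, 0, 0, 0, 0, 0]
Echelon form has 4 nonzero rows, so rank(P) = 4.
The rank gives the maximum number of linearly independent columns: 4.

4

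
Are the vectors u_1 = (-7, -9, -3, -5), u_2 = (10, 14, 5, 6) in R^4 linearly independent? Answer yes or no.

Form the matrix with these vectors as rows and row reduce.
R2 ← R2 + (10/7)·R1: [0, 8/7, 5/7, -8/7]
2 nonzero rows, so the 2 vectors span a space of dimension 2.
Since 2 = 2, the vectors are linearly independent.

yes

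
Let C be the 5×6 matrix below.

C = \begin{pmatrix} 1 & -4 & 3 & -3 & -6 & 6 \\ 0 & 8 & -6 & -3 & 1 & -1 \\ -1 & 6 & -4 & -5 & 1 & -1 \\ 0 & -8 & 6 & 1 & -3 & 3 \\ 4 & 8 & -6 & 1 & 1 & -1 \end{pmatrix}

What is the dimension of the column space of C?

4

Row reduce to echelon form.
R3 ← R3 + R1: [0, 2, -1, -8, -5, 5]
R5 ← R5 − (4)·R1: [0, 24, -18, 13, 25, -25]
R3 ← R3 − (1/4)·R2: [0, 0, 1/2, -29/4, -21/4, 21/4]
R4 ← R4 + R2: [0, 0, 0, -2, -2, 2]
R5 ← R5 − (3)·R2: [0, 0, 0, 22, 22, -22]
R5 ← R5 + (11)·R4: [0, 0, 0, 0, 0, 0]
Echelon form has 4 nonzero rows, so rank(C) = 4.
The column space has dimension equal to the rank: 4.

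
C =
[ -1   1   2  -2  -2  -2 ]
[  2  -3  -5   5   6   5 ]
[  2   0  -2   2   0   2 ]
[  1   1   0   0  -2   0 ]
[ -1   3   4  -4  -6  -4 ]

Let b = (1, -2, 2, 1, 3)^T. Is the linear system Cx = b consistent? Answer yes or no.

Row reduce the augmented matrix [C | b].
R2 ← R2 + (2)·R1: [0, -1, -1, 1, 2, 1, 0]
R3 ← R3 + (2)·R1: [0, 2, 2, -2, -4, -2, 4]
R4 ← R4 + R1: [0, 2, 2, -2, -4, -2, 2]
R5 ← R5 − R1: [0, 2, 2, -2, -4, -2, 2]
R3 ← R3 + (2)·R2: [0, 0, 0, 0, 0, 0, 4]
R4 ← R4 + (2)·R2: [0, 0, 0, 0, 0, 0, 2]
R5 ← R5 + (2)·R2: [0, 0, 0, 0, 0, 0, 2]
R4 ← R4 − (1/2)·R3: [0, 0, 0, 0, 0, 0, 0]
R5 ← R5 − (1/2)·R3: [0, 0, 0, 0, 0, 0, 0]
The echelon form has 3 nonzero rows; the last pivot sits in the augmented column, so rank(C) = 2 but rank([C|b]) = 3.
Since the ranks differ, the system is inconsistent.

no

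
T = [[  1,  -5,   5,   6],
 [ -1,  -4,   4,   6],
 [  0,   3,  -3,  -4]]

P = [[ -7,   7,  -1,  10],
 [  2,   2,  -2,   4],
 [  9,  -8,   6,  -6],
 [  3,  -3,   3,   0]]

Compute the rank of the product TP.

First compute TP:
[[ 46, -61,  57, -40],
 [ 53, -65,  51, -50],
 [-33,  42, -36,  30]]
Now row reduce the product.
R2 ← R2 − (53/46)·R1: [0, 243/46, -675/46, -90/23]
R3 ← R3 + (33/46)·R1: [0, -81/46, 225/46, 30/23]
R3 ← R3 + (1/3)·R2: [0, 0, 0, 0]
2 nonzero rows, so rank(TP) = 2.

2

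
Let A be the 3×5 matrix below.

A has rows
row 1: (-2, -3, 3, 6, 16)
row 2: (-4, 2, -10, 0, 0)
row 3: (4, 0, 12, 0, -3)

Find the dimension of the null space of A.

Row reduce to echelon form.
R2 ← R2 − (2)·R1: [0, 8, -16, -12, -32]
R3 ← R3 + (2)·R1: [0, -6, 18, 12, 29]
R3 ← R3 + (3/4)·R2: [0, 0, 6, 3, 5]
3 nonzero rows, so rank(A) = 3.
A has 5 columns; by rank–nullity, nullity = 5 − 3 = 2.

2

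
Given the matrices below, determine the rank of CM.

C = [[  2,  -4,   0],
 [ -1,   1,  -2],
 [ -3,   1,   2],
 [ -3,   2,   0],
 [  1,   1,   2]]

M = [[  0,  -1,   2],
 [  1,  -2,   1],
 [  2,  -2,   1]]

3

First compute CM:
[[ -4,   6,   0],
 [ -3,   3,  -3],
 [  5,  -3,  -3],
 [  2,  -1,  -4],
 [  5,  -7,   5]]
Now row reduce the product.
R2 ← R2 − (3/4)·R1: [0, -3/2, -3]
R3 ← R3 + (5/4)·R1: [0, 9/2, -3]
R4 ← R4 + (1/2)·R1: [0, 2, -4]
R5 ← R5 + (5/4)·R1: [0, 1/2, 5]
R3 ← R3 + (3)·R2: [0, 0, -12]
R4 ← R4 + (4/3)·R2: [0, 0, -8]
R5 ← R5 + (1/3)·R2: [0, 0, 4]
R4 ← R4 − (2/3)·R3: [0, 0, 0]
R5 ← R5 + (1/3)·R3: [0, 0, 0]
3 nonzero rows, so rank(CM) = 3.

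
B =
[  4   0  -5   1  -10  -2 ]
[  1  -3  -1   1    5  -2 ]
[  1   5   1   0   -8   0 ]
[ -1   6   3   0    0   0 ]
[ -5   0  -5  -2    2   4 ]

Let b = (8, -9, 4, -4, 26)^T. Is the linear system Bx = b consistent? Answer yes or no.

Row reduce the augmented matrix [B | b].
R2 ← R2 − (1/4)·R1: [0, -3, 1/4, 3/4, 15/2, -3/2, -11]
R3 ← R3 − (1/4)·R1: [0, 5, 9/4, -1/4, -11/2, 1/2, 2]
R4 ← R4 + (1/4)·R1: [0, 6, 7/4, 1/4, -5/2, -1/2, -2]
R5 ← R5 + (5/4)·R1: [0, 0, -45/4, -3/4, -21/2, 3/2, 36]
R3 ← R3 + (5/3)·R2: [0, 0, 8/3, 1, 7, -2, -49/3]
R4 ← R4 + (2)·R2: [0, 0, 9/4, 7/4, 25/2, -7/2, -24]
R4 ← R4 − (27/32)·R3: [0, 0, 0, 29/32, 211/32, -29/16, -327/32]
R5 ← R5 + (135/32)·R3: [0, 0, 0, 111/32, 609/32, -111/16, -1053/32]
R5 ← R5 − (111/29)·R4: [0, 0, 0, 0, -180/29, 0, 180/29]
The echelon form has 5 nonzero rows, and every pivot lies in the first 6 columns, so rank(B) = rank([B|b]) = 5.
The system is consistent.

yes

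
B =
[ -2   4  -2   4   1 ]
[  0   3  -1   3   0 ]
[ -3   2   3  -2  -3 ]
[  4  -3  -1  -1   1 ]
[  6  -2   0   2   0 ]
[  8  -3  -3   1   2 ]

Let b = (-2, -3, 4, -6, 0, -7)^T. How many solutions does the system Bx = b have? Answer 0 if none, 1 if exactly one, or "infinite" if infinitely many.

0

Row reduce the augmented matrix [B | b].
R3 ← R3 − (3/2)·R1: [0, -4, 6, -8, -9/2, 7]
R4 ← R4 + (2)·R1: [0, 5, -5, 7, 3, -10]
R5 ← R5 + (3)·R1: [0, 10, -6, 14, 3, -6]
R6 ← R6 + (4)·R1: [0, 13, -11, 17, 6, -15]
R3 ← R3 + (4/3)·R2: [0, 0, 14/3, -4, -9/2, 3]
R4 ← R4 − (5/3)·R2: [0, 0, -10/3, 2, 3, -5]
R5 ← R5 − (10/3)·R2: [0, 0, -8/3, 4, 3, 4]
R6 ← R6 − (13/3)·R2: [0, 0, -20/3, 4, 6, -2]
R4 ← R4 + (5/7)·R3: [0, 0, 0, -6/7, -3/14, -20/7]
R5 ← R5 + (4/7)·R3: [0, 0, 0, 12/7, 3/7, 40/7]
R6 ← R6 + (10/7)·R3: [0, 0, 0, -12/7, -3/7, 16/7]
R5 ← R5 + (2)·R4: [0, 0, 0, 0, 0, 0]
R6 ← R6 − (2)·R4: [0, 0, 0, 0, 0, 8]
Swap R5 ↔ R6
The echelon form has 5 nonzero rows; the last pivot sits in the augmented column, so rank(B) = 4 but rank([B|b]) = 5.
Since the ranks differ, the system is inconsistent.
It has no solutions.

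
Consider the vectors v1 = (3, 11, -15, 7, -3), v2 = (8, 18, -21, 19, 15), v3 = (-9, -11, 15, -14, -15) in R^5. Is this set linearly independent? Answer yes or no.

yes

Form the matrix with these vectors as rows and row reduce.
R2 ← R2 − (8/3)·R1: [0, -34/3, 19, 1/3, 23]
R3 ← R3 + (3)·R1: [0, 22, -30, 7, -24]
R3 ← R3 + (33/17)·R2: [0, 0, 117/17, 130/17, 351/17]
3 nonzero rows, so the 3 vectors span a space of dimension 3.
Since 3 = 3, the vectors are linearly independent.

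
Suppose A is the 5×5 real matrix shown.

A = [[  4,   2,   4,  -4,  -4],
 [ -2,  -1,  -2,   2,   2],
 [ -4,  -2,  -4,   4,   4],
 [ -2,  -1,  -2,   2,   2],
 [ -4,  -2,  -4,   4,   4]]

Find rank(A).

1

Row reduce to echelon form.
R2 ← R2 + (1/2)·R1: [0, 0, 0, 0, 0]
R3 ← R3 + R1: [0, 0, 0, 0, 0]
R4 ← R4 + (1/2)·R1: [0, 0, 0, 0, 0]
R5 ← R5 + R1: [0, 0, 0, 0, 0]
Echelon form has 1 nonzero row, so rank(A) = 1.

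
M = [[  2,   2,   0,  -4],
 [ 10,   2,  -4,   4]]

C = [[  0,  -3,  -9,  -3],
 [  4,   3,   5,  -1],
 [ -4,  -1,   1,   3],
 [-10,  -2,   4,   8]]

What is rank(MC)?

2

First compute MC:
[[ 48,   8, -24, -40],
 [-16, -28, -68, -12]]
Now row reduce the product.
R2 ← R2 + (1/3)·R1: [0, -76/3, -76, -76/3]
2 nonzero rows, so rank(MC) = 2.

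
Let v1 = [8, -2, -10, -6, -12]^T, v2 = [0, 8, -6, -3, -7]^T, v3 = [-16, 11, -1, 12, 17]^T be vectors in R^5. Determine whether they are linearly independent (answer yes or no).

Form the matrix with these vectors as rows and row reduce.
R3 ← R3 + (2)·R1: [0, 7, -21, 0, -7]
R3 ← R3 − (7/8)·R2: [0, 0, -63/4, 21/8, -7/8]
3 nonzero rows, so the 3 vectors span a space of dimension 3.
Since 3 = 3, the vectors are linearly independent.

yes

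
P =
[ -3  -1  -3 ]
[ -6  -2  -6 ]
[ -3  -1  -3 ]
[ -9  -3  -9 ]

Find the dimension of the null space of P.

Row reduce to echelon form.
R2 ← R2 − (2)·R1: [0, 0, 0]
R3 ← R3 − R1: [0, 0, 0]
R4 ← R4 − (3)·R1: [0, 0, 0]
1 nonzero row, so rank(P) = 1.
P has 3 columns; by rank–nullity, nullity = 3 − 1 = 2.

2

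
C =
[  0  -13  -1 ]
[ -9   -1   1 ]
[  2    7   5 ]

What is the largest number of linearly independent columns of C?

3

Row reduce to echelon form.
Swap R1 ↔ R2
R3 ← R3 + (2/9)·R1: [0, 61/9, 47/9]
R3 ← R3 + (61/117)·R2: [0, 0, 550/117]
Echelon form has 3 nonzero rows, so rank(C) = 3.
The rank gives the maximum number of linearly independent columns: 3.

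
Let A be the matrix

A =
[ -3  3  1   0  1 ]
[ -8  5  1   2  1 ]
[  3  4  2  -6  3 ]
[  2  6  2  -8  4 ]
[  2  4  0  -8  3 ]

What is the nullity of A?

Row reduce to echelon form.
R2 ← R2 − (8/3)·R1: [0, -3, -5/3, 2, -5/3]
R3 ← R3 + R1: [0, 7, 3, -6, 4]
R4 ← R4 + (2/3)·R1: [0, 8, 8/3, -8, 14/3]
R5 ← R5 + (2/3)·R1: [0, 6, 2/3, -8, 11/3]
R3 ← R3 + (7/3)·R2: [0, 0, -8/9, -4/3, 1/9]
R4 ← R4 + (8/3)·R2: [0, 0, -16/9, -8/3, 2/9]
R5 ← R5 + (2)·R2: [0, 0, -8/3, -4, 1/3]
R4 ← R4 − (2)·R3: [0, 0, 0, 0, 0]
R5 ← R5 − (3)·R3: [0, 0, 0, 0, 0]
3 nonzero rows, so rank(A) = 3.
A has 5 columns; by rank–nullity, nullity = 5 − 3 = 2.

2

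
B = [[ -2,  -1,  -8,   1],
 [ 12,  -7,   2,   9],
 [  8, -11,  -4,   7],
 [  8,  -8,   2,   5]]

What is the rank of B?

Row reduce to echelon form.
R2 ← R2 + (6)·R1: [0, -13, -46, 15]
R3 ← R3 + (4)·R1: [0, -15, -36, 11]
R4 ← R4 + (4)·R1: [0, -12, -30, 9]
R3 ← R3 − (15/13)·R2: [0, 0, 222/13, -82/13]
R4 ← R4 − (12/13)·R2: [0, 0, 162/13, -63/13]
R4 ← R4 − (27/37)·R3: [0, 0, 0, -9/37]
Echelon form has 4 nonzero rows, so rank(B) = 4.

4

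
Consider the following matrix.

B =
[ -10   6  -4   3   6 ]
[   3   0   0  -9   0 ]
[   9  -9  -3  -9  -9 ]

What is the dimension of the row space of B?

Row reduce to echelon form.
R2 ← R2 + (3/10)·R1: [0, 9/5, -6/5, -81/10, 9/5]
R3 ← R3 + (9/10)·R1: [0, -18/5, -33/5, -63/10, -18/5]
R3 ← R3 + (2)·R2: [0, 0, -9, -45/2, 0]
Echelon form has 3 nonzero rows, so rank(B) = 3.
The row space has dimension equal to the rank: 3.

3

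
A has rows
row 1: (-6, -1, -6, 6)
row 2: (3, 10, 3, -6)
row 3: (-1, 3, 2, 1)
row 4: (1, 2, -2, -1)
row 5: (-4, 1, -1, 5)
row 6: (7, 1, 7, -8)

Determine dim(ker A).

Row reduce to echelon form.
R2 ← R2 + (1/2)·R1: [0, 19/2, 0, -3]
R3 ← R3 − (1/6)·R1: [0, 19/6, 3, 0]
R4 ← R4 + (1/6)·R1: [0, 11/6, -3, 0]
R5 ← R5 − (2/3)·R1: [0, 5/3, 3, 1]
R6 ← R6 + (7/6)·R1: [0, -1/6, 0, -1]
R3 ← R3 − (1/3)·R2: [0, 0, 3, 1]
R4 ← R4 − (11/57)·R2: [0, 0, -3, 11/19]
R5 ← R5 − (10/57)·R2: [0, 0, 3, 29/19]
R6 ← R6 + (1/57)·R2: [0, 0, 0, -20/19]
R4 ← R4 + R3: [0, 0, 0, 30/19]
R5 ← R5 − R3: [0, 0, 0, 10/19]
R5 ← R5 − (1/3)·R4: [0, 0, 0, 0]
R6 ← R6 + (2/3)·R4: [0, 0, 0, 0]
4 nonzero rows, so rank(A) = 4.
A has 4 columns; by rank–nullity, nullity = 4 − 4 = 0.

0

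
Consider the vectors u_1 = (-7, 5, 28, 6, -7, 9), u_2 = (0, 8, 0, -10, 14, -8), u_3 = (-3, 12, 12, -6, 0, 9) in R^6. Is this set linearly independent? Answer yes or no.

yes

Form the matrix with these vectors as rows and row reduce.
R3 ← R3 − (3/7)·R1: [0, 69/7, 0, -60/7, 3, 36/7]
R3 ← R3 − (69/56)·R2: [0, 0, 0, 15/4, -57/4, 15]
3 nonzero rows, so the 3 vectors span a space of dimension 3.
Since 3 = 3, the vectors are linearly independent.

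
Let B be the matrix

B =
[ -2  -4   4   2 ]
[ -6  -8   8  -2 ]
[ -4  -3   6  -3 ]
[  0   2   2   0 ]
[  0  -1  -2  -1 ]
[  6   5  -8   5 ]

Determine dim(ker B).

Row reduce to echelon form.
R2 ← R2 − (3)·R1: [0, 4, -4, -8]
R3 ← R3 − (2)·R1: [0, 5, -2, -7]
R6 ← R6 + (3)·R1: [0, -7, 4, 11]
R3 ← R3 − (5/4)·R2: [0, 0, 3, 3]
R4 ← R4 − (1/2)·R2: [0, 0, 4, 4]
R5 ← R5 + (1/4)·R2: [0, 0, -3, -3]
R6 ← R6 + (7/4)·R2: [0, 0, -3, -3]
R4 ← R4 − (4/3)·R3: [0, 0, 0, 0]
R5 ← R5 + R3: [0, 0, 0, 0]
R6 ← R6 + R3: [0, 0, 0, 0]
3 nonzero rows, so rank(B) = 3.
B has 4 columns; by rank–nullity, nullity = 4 − 3 = 1.

1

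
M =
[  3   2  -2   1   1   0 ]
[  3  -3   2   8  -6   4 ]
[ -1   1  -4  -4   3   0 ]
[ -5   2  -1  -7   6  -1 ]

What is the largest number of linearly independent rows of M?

4

Row reduce to echelon form.
R2 ← R2 − R1: [0, -5, 4, 7, -7, 4]
R3 ← R3 + (1/3)·R1: [0, 5/3, -14/3, -11/3, 10/3, 0]
R4 ← R4 + (5/3)·R1: [0, 16/3, -13/3, -16/3, 23/3, -1]
R3 ← R3 + (1/3)·R2: [0, 0, -10/3, -4/3, 1, 4/3]
R4 ← R4 + (16/15)·R2: [0, 0, -1/15, 32/15, 1/5, 49/15]
R4 ← R4 − (1/50)·R3: [0, 0, 0, 54/25, 9/50, 81/25]
Echelon form has 4 nonzero rows, so rank(M) = 4.
The rank gives the maximum number of linearly independent rows: 4.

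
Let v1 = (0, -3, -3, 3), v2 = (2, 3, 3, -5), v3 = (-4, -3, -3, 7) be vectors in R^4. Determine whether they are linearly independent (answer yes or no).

no

Form the matrix with these vectors as rows and row reduce.
Swap R1 ↔ R2
R3 ← R3 + (2)·R1: [0, 3, 3, -3]
R3 ← R3 + R2: [0, 0, 0, 0]
2 nonzero rows, so the 3 vectors span a space of dimension 2.
Since 2 < 3, the vectors are linearly dependent.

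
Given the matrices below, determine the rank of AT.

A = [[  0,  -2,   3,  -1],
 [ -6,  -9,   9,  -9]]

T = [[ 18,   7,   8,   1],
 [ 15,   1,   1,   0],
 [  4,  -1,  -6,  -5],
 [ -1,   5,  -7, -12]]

First compute AT:
[[-17, -10, -13,  -3],
 [-198, -105, -48,  57]]
Now row reduce the product.
R2 ← R2 − (198/17)·R1: [0, 195/17, 1758/17, 1563/17]
2 nonzero rows, so rank(AT) = 2.

2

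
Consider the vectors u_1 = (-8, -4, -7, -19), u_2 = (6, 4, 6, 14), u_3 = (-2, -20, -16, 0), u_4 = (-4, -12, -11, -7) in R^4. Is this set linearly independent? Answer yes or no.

no

Form the matrix with these vectors as rows and row reduce.
R2 ← R2 + (3/4)·R1: [0, 1, 3/4, -1/4]
R3 ← R3 − (1/4)·R1: [0, -19, -57/4, 19/4]
R4 ← R4 − (1/2)·R1: [0, -10, -15/2, 5/2]
R3 ← R3 + (19)·R2: [0, 0, 0, 0]
R4 ← R4 + (10)·R2: [0, 0, 0, 0]
2 nonzero rows, so the 4 vectors span a space of dimension 2.
Since 2 < 4, the vectors are linearly dependent.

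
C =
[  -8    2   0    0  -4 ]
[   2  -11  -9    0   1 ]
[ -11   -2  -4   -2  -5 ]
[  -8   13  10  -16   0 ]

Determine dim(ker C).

Row reduce to echelon form.
R2 ← R2 + (1/4)·R1: [0, -21/2, -9, 0, 0]
R3 ← R3 − (11/8)·R1: [0, -19/4, -4, -2, 1/2]
R4 ← R4 − R1: [0, 11, 10, -16, 4]
R3 ← R3 − (19/42)·R2: [0, 0, 1/14, -2, 1/2]
R4 ← R4 + (22/21)·R2: [0, 0, 4/7, -16, 4]
R4 ← R4 − (8)·R3: [0, 0, 0, 0, 0]
3 nonzero rows, so rank(C) = 3.
C has 5 columns; by rank–nullity, nullity = 5 − 3 = 2.

2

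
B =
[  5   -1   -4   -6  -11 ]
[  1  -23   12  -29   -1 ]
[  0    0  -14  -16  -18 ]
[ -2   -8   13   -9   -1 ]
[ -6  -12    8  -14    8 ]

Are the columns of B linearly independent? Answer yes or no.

no

Row reduce B to echelon form.
R2 ← R2 − (1/5)·R1: [0, -114/5, 64/5, -139/5, 6/5]
R4 ← R4 + (2/5)·R1: [0, -42/5, 57/5, -57/5, -27/5]
R5 ← R5 + (6/5)·R1: [0, -66/5, 16/5, -106/5, -26/5]
R4 ← R4 − (7/19)·R2: [0, 0, 127/19, -22/19, -111/19]
R5 ← R5 − (11/19)·R2: [0, 0, -80/19, -97/19, -112/19]
R4 ← R4 + (127/266)·R3: [0, 0, 0, -1170/133, -1920/133]
R5 ← R5 − (40/133)·R3: [0, 0, 0, -39/133, -64/133]
R5 ← R5 − (1/30)·R4: [0, 0, 0, 0, 0]
4 pivots among 5 columns.
Only 4 < 5 pivot columns, so the columns are linearly dependent.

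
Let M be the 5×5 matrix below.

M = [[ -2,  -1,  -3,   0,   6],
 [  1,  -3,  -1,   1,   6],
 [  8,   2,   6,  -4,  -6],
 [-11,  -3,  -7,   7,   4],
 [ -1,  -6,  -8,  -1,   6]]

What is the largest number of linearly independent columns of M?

Row reduce to echelon form.
R2 ← R2 + (1/2)·R1: [0, -7/2, -5/2, 1, 9]
R3 ← R3 + (4)·R1: [0, -2, -6, -4, 18]
R4 ← R4 − (11/2)·R1: [0, 5/2, 19/2, 7, -29]
R5 ← R5 − (1/2)·R1: [0, -11/2, -13/2, -1, 3]
R3 ← R3 − (4/7)·R2: [0, 0, -32/7, -32/7, 90/7]
R4 ← R4 + (5/7)·R2: [0, 0, 54/7, 54/7, -158/7]
R5 ← R5 − (11/7)·R2: [0, 0, -18/7, -18/7, -78/7]
R4 ← R4 + (27/16)·R3: [0, 0, 0, 0, -7/8]
R5 ← R5 − (9/16)·R3: [0, 0, 0, 0, -147/8]
R5 ← R5 − (21)·R4: [0, 0, 0, 0, 0]
Echelon form has 4 nonzero rows, so rank(M) = 4.
The rank gives the maximum number of linearly independent columns: 4.

4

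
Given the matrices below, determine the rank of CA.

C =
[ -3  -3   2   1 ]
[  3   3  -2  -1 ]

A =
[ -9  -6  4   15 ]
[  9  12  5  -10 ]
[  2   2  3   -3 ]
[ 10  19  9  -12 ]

First compute CA:
[[ 14,   5, -12, -33],
 [-14,  -5,  12,  33]]
Now row reduce the product.
R2 ← R2 + R1: [0, 0, 0, 0]
1 nonzero row, so rank(CA) = 1.

1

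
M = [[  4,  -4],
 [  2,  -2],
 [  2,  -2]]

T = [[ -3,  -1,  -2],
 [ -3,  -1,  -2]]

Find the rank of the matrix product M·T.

0

First compute MT:
[[  0,   0,   0],
 [  0,   0,   0],
 [  0,   0,   0]]
Now row reduce the product.
0 nonzero rows, so rank(MT) = 0.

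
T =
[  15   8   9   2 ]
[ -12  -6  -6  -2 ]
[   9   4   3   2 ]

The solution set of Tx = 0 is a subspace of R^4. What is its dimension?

2

Row reduce to echelon form.
R2 ← R2 + (4/5)·R1: [0, 2/5, 6/5, -2/5]
R3 ← R3 − (3/5)·R1: [0, -4/5, -12/5, 4/5]
R3 ← R3 + (2)·R2: [0, 0, 0, 0]
2 nonzero rows, so rank(T) = 2.
T has 4 columns; by rank–nullity, nullity = 4 − 2 = 2.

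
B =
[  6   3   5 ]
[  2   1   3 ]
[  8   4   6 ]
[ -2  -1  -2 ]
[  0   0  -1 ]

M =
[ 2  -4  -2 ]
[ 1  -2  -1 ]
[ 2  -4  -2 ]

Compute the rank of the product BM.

First compute BM:
[[ 25, -50, -25],
 [ 11, -22, -11],
 [ 32, -64, -32],
 [ -9,  18,   9],
 [ -2,   4,   2]]
Now row reduce the product.
R2 ← R2 − (11/25)·R1: [0, 0, 0]
R3 ← R3 − (32/25)·R1: [0, 0, 0]
R4 ← R4 + (9/25)·R1: [0, 0, 0]
R5 ← R5 + (2/25)·R1: [0, 0, 0]
1 nonzero row, so rank(BM) = 1.

1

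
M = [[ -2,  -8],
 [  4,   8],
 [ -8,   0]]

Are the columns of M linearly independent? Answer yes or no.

Row reduce M to echelon form.
R2 ← R2 + (2)·R1: [0, -8]
R3 ← R3 − (4)·R1: [0, 32]
R3 ← R3 + (4)·R2: [0, 0]
2 pivots among 2 columns.
Every column is a pivot column, so the columns are linearly independent.

yes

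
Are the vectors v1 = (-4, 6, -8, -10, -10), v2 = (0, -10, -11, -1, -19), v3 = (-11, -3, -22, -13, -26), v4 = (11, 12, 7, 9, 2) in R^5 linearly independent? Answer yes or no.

Form the matrix with these vectors as rows and row reduce.
R3 ← R3 − (11/4)·R1: [0, -39/2, 0, 29/2, 3/2]
R4 ← R4 + (11/4)·R1: [0, 57/2, -15, -37/2, -51/2]
R3 ← R3 − (39/20)·R2: [0, 0, 429/20, 329/20, 771/20]
R4 ← R4 + (57/20)·R2: [0, 0, -927/20, -427/20, -1593/20]
R4 ← R4 + (309/143)·R3: [0, 0, 0, 2030/143, 522/143]
4 nonzero rows, so the 4 vectors span a space of dimension 4.
Since 4 = 4, the vectors are linearly independent.

yes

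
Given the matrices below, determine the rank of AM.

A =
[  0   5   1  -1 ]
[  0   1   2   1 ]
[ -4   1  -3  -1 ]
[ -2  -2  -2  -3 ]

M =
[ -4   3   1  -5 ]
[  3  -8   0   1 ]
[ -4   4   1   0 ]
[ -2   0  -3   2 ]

First compute AM:
[[ 13, -36,   4,   3],
 [ -7,   0,  -1,   3],
 [ 33, -32,  -4,  19],
 [ 16,   2,   5,   2]]
Now row reduce the product.
R2 ← R2 + (7/13)·R1: [0, -252/13, 15/13, 60/13]
R3 ← R3 − (33/13)·R1: [0, 772/13, -184/13, 148/13]
R4 ← R4 − (16/13)·R1: [0, 602/13, 1/13, -22/13]
R3 ← R3 + (193/63)·R2: [0, 0, -223/21, 536/21]
R4 ← R4 + (43/18)·R2: [0, 0, 17/6, 28/3]
R4 ← R4 + (119/446)·R3: [0, 0, 0, 3600/223]
4 nonzero rows, so rank(AM) = 4.

4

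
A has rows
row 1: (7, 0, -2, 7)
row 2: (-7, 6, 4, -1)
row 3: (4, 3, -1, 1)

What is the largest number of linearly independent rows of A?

3

Row reduce to echelon form.
R2 ← R2 + R1: [0, 6, 2, 6]
R3 ← R3 − (4/7)·R1: [0, 3, 1/7, -3]
R3 ← R3 − (1/2)·R2: [0, 0, -6/7, -6]
Echelon form has 3 nonzero rows, so rank(A) = 3.
The rank gives the maximum number of linearly independent rows: 3.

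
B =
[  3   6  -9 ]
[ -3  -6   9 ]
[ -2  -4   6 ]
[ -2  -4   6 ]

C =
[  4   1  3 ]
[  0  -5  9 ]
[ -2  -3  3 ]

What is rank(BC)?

First compute BC:
[[ 30,   0,  36],
 [-30,   0, -36],
 [-20,   0, -24],
 [-20,   0, -24]]
Now row reduce the product.
R2 ← R2 + R1: [0, 0, 0]
R3 ← R3 + (2/3)·R1: [0, 0, 0]
R4 ← R4 + (2/3)·R1: [0, 0, 0]
1 nonzero row, so rank(BC) = 1.

1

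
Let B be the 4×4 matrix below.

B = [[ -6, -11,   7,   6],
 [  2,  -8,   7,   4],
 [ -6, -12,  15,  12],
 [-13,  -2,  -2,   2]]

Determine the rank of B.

Row reduce to echelon form.
R2 ← R2 + (1/3)·R1: [0, -35/3, 28/3, 6]
R3 ← R3 − R1: [0, -1, 8, 6]
R4 ← R4 − (13/6)·R1: [0, 131/6, -103/6, -11]
R3 ← R3 − (3/35)·R2: [0, 0, 36/5, 192/35]
R4 ← R4 + (131/70)·R2: [0, 0, 3/10, 8/35]
R4 ← R4 − (1/24)·R3: [0, 0, 0, 0]
Echelon form has 3 nonzero rows, so rank(B) = 3.

3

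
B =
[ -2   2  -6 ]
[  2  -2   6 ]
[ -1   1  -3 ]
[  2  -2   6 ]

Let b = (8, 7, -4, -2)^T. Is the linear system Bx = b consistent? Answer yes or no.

no

Row reduce the augmented matrix [B | b].
R2 ← R2 + R1: [0, 0, 0, 15]
R3 ← R3 − (1/2)·R1: [0, 0, 0, -8]
R4 ← R4 + R1: [0, 0, 0, 6]
R3 ← R3 + (8/15)·R2: [0, 0, 0, 0]
R4 ← R4 − (2/5)·R2: [0, 0, 0, 0]
The echelon form has 2 nonzero rows; the last pivot sits in the augmented column, so rank(B) = 1 but rank([B|b]) = 2.
Since the ranks differ, the system is inconsistent.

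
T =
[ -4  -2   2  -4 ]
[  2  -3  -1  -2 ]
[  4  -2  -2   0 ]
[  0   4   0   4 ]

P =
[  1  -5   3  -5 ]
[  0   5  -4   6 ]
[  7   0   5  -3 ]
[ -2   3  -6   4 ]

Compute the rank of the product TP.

2

First compute TP:
[[ 18,  -2,  30, -14],
 [ -1, -31,  25, -33],
 [-10, -30,  10, -26],
 [ -8,  32, -40,  40]]
Now row reduce the product.
R2 ← R2 + (1/18)·R1: [0, -280/9, 80/3, -304/9]
R3 ← R3 + (5/9)·R1: [0, -280/9, 80/3, -304/9]
R4 ← R4 + (4/9)·R1: [0, 280/9, -80/3, 304/9]
R3 ← R3 − R2: [0, 0, 0, 0]
R4 ← R4 + R2: [0, 0, 0, 0]
2 nonzero rows, so rank(TP) = 2.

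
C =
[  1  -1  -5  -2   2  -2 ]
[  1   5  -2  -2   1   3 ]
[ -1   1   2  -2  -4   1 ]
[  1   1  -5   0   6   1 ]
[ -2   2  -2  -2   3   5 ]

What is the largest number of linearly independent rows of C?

Row reduce to echelon form.
R2 ← R2 − R1: [0, 6, 3, 0, -1, 5]
R3 ← R3 + R1: [0, 0, -3, -4, -2, -1]
R4 ← R4 − R1: [0, 2, 0, 2, 4, 3]
R5 ← R5 + (2)·R1: [0, 0, -12, -6, 7, 1]
R4 ← R4 − (1/3)·R2: [0, 0, -1, 2, 13/3, 4/3]
R4 ← R4 − (1/3)·R3: [0, 0, 0, 10/3, 5, 5/3]
R5 ← R5 − (4)·R3: [0, 0, 0, 10, 15, 5]
R5 ← R5 − (3)·R4: [0, 0, 0, 0, 0, 0]
Echelon form has 4 nonzero rows, so rank(C) = 4.
The rank gives the maximum number of linearly independent rows: 4.

4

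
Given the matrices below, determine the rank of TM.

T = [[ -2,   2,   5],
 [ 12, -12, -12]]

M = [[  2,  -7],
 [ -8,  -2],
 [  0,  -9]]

First compute TM:
[[-20, -35],
 [120,  48]]
Now row reduce the product.
R2 ← R2 + (6)·R1: [0, -162]
2 nonzero rows, so rank(TM) = 2.

2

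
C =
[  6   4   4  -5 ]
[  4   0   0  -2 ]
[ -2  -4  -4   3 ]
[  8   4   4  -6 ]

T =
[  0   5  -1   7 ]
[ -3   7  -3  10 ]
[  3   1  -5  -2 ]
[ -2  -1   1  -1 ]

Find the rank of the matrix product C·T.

First compute CT:
[[ 10,  67, -43,  79],
 [  4,  22,  -6,  30],
 [ -6, -45,  37, -49],
 [ 12,  78, -46,  94]]
Now row reduce the product.
R2 ← R2 − (2/5)·R1: [0, -24/5, 56/5, -8/5]
R3 ← R3 + (3/5)·R1: [0, -24/5, 56/5, -8/5]
R4 ← R4 − (6/5)·R1: [0, -12/5, 28/5, -4/5]
R3 ← R3 − R2: [0, 0, 0, 0]
R4 ← R4 − (1/2)·R2: [0, 0, 0, 0]
2 nonzero rows, so rank(CT) = 2.

2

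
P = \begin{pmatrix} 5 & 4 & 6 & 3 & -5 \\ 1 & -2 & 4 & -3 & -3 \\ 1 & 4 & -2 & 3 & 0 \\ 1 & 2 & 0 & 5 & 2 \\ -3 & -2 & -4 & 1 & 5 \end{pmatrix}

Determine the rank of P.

3

Row reduce to echelon form.
R2 ← R2 − (1/5)·R1: [0, -14/5, 14/5, -18/5, -2]
R3 ← R3 − (1/5)·R1: [0, 16/5, -16/5, 12/5, 1]
R4 ← R4 − (1/5)·R1: [0, 6/5, -6/5, 22/5, 3]
R5 ← R5 + (3/5)·R1: [0, 2/5, -2/5, 14/5, 2]
R3 ← R3 + (8/7)·R2: [0, 0, 0, -12/7, -9/7]
R4 ← R4 + (3/7)·R2: [0, 0, 0, 20/7, 15/7]
R5 ← R5 + (1/7)·R2: [0, 0, 0, 16/7, 12/7]
R4 ← R4 + (5/3)·R3: [0, 0, 0, 0, 0]
R5 ← R5 + (4/3)·R3: [0, 0, 0, 0, 0]
Echelon form has 3 nonzero rows, so rank(P) = 3.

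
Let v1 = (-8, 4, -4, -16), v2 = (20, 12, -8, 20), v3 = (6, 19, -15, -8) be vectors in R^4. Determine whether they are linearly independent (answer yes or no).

Form the matrix with these vectors as rows and row reduce.
R2 ← R2 + (5/2)·R1: [0, 22, -18, -20]
R3 ← R3 + (3/4)·R1: [0, 22, -18, -20]
R3 ← R3 − R2: [0, 0, 0, 0]
2 nonzero rows, so the 3 vectors span a space of dimension 2.
Since 2 < 3, the vectors are linearly dependent.

no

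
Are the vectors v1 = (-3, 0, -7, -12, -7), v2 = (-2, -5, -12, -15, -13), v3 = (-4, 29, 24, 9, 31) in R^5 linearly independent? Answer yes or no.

Form the matrix with these vectors as rows and row reduce.
R2 ← R2 − (2/3)·R1: [0, -5, -22/3, -7, -25/3]
R3 ← R3 − (4/3)·R1: [0, 29, 100/3, 25, 121/3]
R3 ← R3 + (29/5)·R2: [0, 0, -46/5, -78/5, -8]
3 nonzero rows, so the 3 vectors span a space of dimension 3.
Since 3 = 3, the vectors are linearly independent.

yes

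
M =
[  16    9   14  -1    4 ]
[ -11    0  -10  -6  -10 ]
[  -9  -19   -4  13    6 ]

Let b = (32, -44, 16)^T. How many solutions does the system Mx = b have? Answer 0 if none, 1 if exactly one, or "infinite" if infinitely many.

infinite

Row reduce the augmented matrix [M | b].
R2 ← R2 + (11/16)·R1: [0, 99/16, -3/8, -107/16, -29/4, -22]
R3 ← R3 + (9/16)·R1: [0, -223/16, 31/8, 199/16, 33/4, 34]
R3 ← R3 + (223/99)·R2: [0, 0, 100/33, -260/99, -800/99, -140/9]
The echelon form has 3 nonzero rows, and every pivot lies in the first 5 columns, so rank(M) = rank([M|b]) = 3.
The system is consistent.
rank = 3 < 5 unknowns, so there are infinitely many solutions.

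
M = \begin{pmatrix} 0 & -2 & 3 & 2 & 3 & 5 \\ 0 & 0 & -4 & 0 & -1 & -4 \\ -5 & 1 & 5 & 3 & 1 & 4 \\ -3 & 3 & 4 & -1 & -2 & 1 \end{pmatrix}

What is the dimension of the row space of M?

Row reduce to echelon form.
Swap R1 ↔ R3
R4 ← R4 − (3/5)·R1: [0, 12/5, 1, -14/5, -13/5, -7/5]
Swap R2 ↔ R3
R4 ← R4 + (6/5)·R2: [0, 0, 23/5, -2/5, 1, 23/5]
R4 ← R4 + (23/20)·R3: [0, 0, 0, -2/5, -3/20, 0]
Echelon form has 4 nonzero rows, so rank(M) = 4.
The row space has dimension equal to the rank: 4.

4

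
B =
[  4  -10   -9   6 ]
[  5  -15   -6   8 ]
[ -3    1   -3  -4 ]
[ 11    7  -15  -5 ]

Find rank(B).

4

Row reduce to echelon form.
R2 ← R2 − (5/4)·R1: [0, -5/2, 21/4, 1/2]
R3 ← R3 + (3/4)·R1: [0, -13/2, -39/4, 1/2]
R4 ← R4 − (11/4)·R1: [0, 69/2, 39/4, -43/2]
R3 ← R3 − (13/5)·R2: [0, 0, -117/5, -4/5]
R4 ← R4 + (69/5)·R2: [0, 0, 411/5, -73/5]
R4 ← R4 + (137/39)·R3: [0, 0, 0, -679/39]
Echelon form has 4 nonzero rows, so rank(B) = 4.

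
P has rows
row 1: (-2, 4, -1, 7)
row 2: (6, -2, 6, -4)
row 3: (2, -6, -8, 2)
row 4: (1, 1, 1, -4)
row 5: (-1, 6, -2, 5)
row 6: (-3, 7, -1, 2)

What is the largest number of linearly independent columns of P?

Row reduce to echelon form.
R2 ← R2 + (3)·R1: [0, 10, 3, 17]
R3 ← R3 + R1: [0, -2, -9, 9]
R4 ← R4 + (1/2)·R1: [0, 3, 1/2, -1/2]
R5 ← R5 − (1/2)·R1: [0, 4, -3/2, 3/2]
R6 ← R6 − (3/2)·R1: [0, 1, 1/2, -17/2]
R3 ← R3 + (1/5)·R2: [0, 0, -42/5, 62/5]
R4 ← R4 − (3/10)·R2: [0, 0, -2/5, -28/5]
R5 ← R5 − (2/5)·R2: [0, 0, -27/10, -53/10]
R6 ← R6 − (1/10)·R2: [0, 0, 1/5, -51/5]
R4 ← R4 − (1/21)·R3: [0, 0, 0, -130/21]
R5 ← R5 − (9/28)·R3: [0, 0, 0, -65/7]
R6 ← R6 + (1/42)·R3: [0, 0, 0, -208/21]
R5 ← R5 − (3/2)·R4: [0, 0, 0, 0]
R6 ← R6 − (8/5)·R4: [0, 0, 0, 0]
Echelon form has 4 nonzero rows, so rank(P) = 4.
The rank gives the maximum number of linearly independent columns: 4.

4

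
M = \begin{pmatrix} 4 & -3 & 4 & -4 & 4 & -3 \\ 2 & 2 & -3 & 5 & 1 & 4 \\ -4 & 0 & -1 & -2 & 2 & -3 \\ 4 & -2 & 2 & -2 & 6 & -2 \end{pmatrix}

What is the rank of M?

Row reduce to echelon form.
R2 ← R2 − (1/2)·R1: [0, 7/2, -5, 7, -1, 11/2]
R3 ← R3 + R1: [0, -3, 3, -6, 6, -6]
R4 ← R4 − R1: [0, 1, -2, 2, 2, 1]
R3 ← R3 + (6/7)·R2: [0, 0, -9/7, 0, 36/7, -9/7]
R4 ← R4 − (2/7)·R2: [0, 0, -4/7, 0, 16/7, -4/7]
R4 ← R4 − (4/9)·R3: [0, 0, 0, 0, 0, 0]
Echelon form has 3 nonzero rows, so rank(M) = 3.

3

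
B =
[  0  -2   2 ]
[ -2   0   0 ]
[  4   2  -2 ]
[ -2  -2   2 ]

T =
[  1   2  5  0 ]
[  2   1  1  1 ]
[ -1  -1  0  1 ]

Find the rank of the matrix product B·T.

First compute BT:
[[ -6,  -4,  -2,   0],
 [ -2,  -4, -10,   0],
 [ 10,  12,  22,   0],
 [ -8,  -8, -12,   0]]
Now row reduce the product.
R2 ← R2 − (1/3)·R1: [0, -8/3, -28/3, 0]
R3 ← R3 + (5/3)·R1: [0, 16/3, 56/3, 0]
R4 ← R4 − (4/3)·R1: [0, -8/3, -28/3, 0]
R3 ← R3 + (2)·R2: [0, 0, 0, 0]
R4 ← R4 − R2: [0, 0, 0, 0]
2 nonzero rows, so rank(BT) = 2.

2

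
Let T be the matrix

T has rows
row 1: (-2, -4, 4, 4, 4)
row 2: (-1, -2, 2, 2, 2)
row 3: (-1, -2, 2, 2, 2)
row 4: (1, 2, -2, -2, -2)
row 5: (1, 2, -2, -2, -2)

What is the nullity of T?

Row reduce to echelon form.
R2 ← R2 − (1/2)·R1: [0, 0, 0, 0, 0]
R3 ← R3 − (1/2)·R1: [0, 0, 0, 0, 0]
R4 ← R4 + (1/2)·R1: [0, 0, 0, 0, 0]
R5 ← R5 + (1/2)·R1: [0, 0, 0, 0, 0]
1 nonzero row, so rank(T) = 1.
T has 5 columns; by rank–nullity, nullity = 5 − 1 = 4.

4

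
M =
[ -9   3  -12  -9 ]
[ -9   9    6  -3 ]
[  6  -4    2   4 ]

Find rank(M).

Row reduce to echelon form.
R2 ← R2 − R1: [0, 6, 18, 6]
R3 ← R3 + (2/3)·R1: [0, -2, -6, -2]
R3 ← R3 + (1/3)·R2: [0, 0, 0, 0]
Echelon form has 2 nonzero rows, so rank(M) = 2.

2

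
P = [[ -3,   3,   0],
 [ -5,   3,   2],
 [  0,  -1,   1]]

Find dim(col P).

Row reduce to echelon form.
R2 ← R2 − (5/3)·R1: [0, -2, 2]
R3 ← R3 − (1/2)·R2: [0, 0, 0]
Echelon form has 2 nonzero rows, so rank(P) = 2.
The column space has dimension equal to the rank: 2.

2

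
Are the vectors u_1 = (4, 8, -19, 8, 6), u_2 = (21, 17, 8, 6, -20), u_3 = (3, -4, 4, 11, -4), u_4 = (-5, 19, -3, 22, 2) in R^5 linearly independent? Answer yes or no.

yes

Form the matrix with these vectors as rows and row reduce.
R2 ← R2 − (21/4)·R1: [0, -25, 431/4, -36, -103/2]
R3 ← R3 − (3/4)·R1: [0, -10, 73/4, 5, -17/2]
R4 ← R4 + (5/4)·R1: [0, 29, -107/4, 32, 19/2]
R3 ← R3 − (2/5)·R2: [0, 0, -497/20, 97/5, 121/10]
R4 ← R4 + (29/25)·R2: [0, 0, 2456/25, -244/25, -1256/25]
R4 ← R4 + (9824/2485)·R3: [0, 0, 0, 166332/2485, -5976/2485]
4 nonzero rows, so the 4 vectors span a space of dimension 4.
Since 4 = 4, the vectors are linearly independent.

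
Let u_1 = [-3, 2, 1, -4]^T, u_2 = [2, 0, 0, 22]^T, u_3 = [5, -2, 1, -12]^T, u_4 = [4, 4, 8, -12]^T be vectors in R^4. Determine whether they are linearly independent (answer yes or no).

no

Form the matrix with these vectors as rows and row reduce.
R2 ← R2 + (2/3)·R1: [0, 4/3, 2/3, 58/3]
R3 ← R3 + (5/3)·R1: [0, 4/3, 8/3, -56/3]
R4 ← R4 + (4/3)·R1: [0, 20/3, 28/3, -52/3]
R3 ← R3 − R2: [0, 0, 2, -38]
R4 ← R4 − (5)·R2: [0, 0, 6, -114]
R4 ← R4 − (3)·R3: [0, 0, 0, 0]
3 nonzero rows, so the 4 vectors span a space of dimension 3.
Since 3 < 4, the vectors are linearly dependent.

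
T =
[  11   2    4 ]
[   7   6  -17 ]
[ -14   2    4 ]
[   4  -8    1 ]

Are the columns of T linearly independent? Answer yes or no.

Row reduce T to echelon form.
R2 ← R2 − (7/11)·R1: [0, 52/11, -215/11]
R3 ← R3 + (14/11)·R1: [0, 50/11, 100/11]
R4 ← R4 − (4/11)·R1: [0, -96/11, -5/11]
R3 ← R3 − (25/26)·R2: [0, 0, 725/26]
R4 ← R4 + (24/13)·R2: [0, 0, -475/13]
R4 ← R4 + (38/29)·R3: [0, 0, 0]
3 pivots among 3 columns.
Every column is a pivot column, so the columns are linearly independent.

yes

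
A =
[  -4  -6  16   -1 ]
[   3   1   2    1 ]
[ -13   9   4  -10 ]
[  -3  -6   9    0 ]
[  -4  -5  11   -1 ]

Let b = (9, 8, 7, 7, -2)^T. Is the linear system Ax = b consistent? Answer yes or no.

no

Row reduce the augmented matrix [A | b].
R2 ← R2 + (3/4)·R1: [0, -7/2, 14, 1/4, 59/4]
R3 ← R3 − (13/4)·R1: [0, 57/2, -48, -27/4, -89/4]
R4 ← R4 − (3/4)·R1: [0, -3/2, -3, 3/4, 1/4]
R5 ← R5 − R1: [0, 1, -5, 0, -11]
R3 ← R3 + (57/7)·R2: [0, 0, 66, -33/7, 685/7]
R4 ← R4 − (3/7)·R2: [0, 0, -9, 9/14, -85/14]
R5 ← R5 + (2/7)·R2: [0, 0, -1, 1/14, -95/14]
R4 ← R4 + (3/22)·R3: [0, 0, 0, 0, 80/11]
R5 ← R5 + (1/66)·R3: [0, 0, 0, 0, -175/33]
R5 ← R5 + (35/48)·R4: [0, 0, 0, 0, 0]
The echelon form has 4 nonzero rows; the last pivot sits in the augmented column, so rank(A) = 3 but rank([A|b]) = 4.
Since the ranks differ, the system is inconsistent.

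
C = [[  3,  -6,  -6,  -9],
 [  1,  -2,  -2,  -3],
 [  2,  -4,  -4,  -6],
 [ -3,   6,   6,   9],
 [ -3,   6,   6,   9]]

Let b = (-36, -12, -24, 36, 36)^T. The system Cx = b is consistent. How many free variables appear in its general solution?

3

Row reduce the augmented matrix [C | b].
R2 ← R2 − (1/3)·R1: [0, 0, 0, 0, 0]
R3 ← R3 − (2/3)·R1: [0, 0, 0, 0, 0]
R4 ← R4 + R1: [0, 0, 0, 0, 0]
R5 ← R5 + R1: [0, 0, 0, 0, 0]
The echelon form has 1 nonzero rows, and every pivot lies in the first 4 columns, so rank(C) = rank([C|b]) = 1.
The system is consistent.
Free variables = (unknowns) − (rank) = 4 − 1 = 3.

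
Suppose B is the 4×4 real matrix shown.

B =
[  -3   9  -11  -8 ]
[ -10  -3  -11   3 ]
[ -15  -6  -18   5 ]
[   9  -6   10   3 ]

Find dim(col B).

3

Row reduce to echelon form.
R2 ← R2 − (10/3)·R1: [0, -33, 77/3, 89/3]
R3 ← R3 − (5)·R1: [0, -51, 37, 45]
R4 ← R4 + (3)·R1: [0, 21, -23, -21]
R3 ← R3 − (17/11)·R2: [0, 0, -8/3, -28/33]
R4 ← R4 + (7/11)·R2: [0, 0, -20/3, -70/33]
R4 ← R4 − (5/2)·R3: [0, 0, 0, 0]
Echelon form has 3 nonzero rows, so rank(B) = 3.
The column space has dimension equal to the rank: 3.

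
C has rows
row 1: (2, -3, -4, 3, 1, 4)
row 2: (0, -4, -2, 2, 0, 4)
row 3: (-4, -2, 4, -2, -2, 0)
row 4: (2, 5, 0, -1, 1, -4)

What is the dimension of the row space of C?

2

Row reduce to echelon form.
R3 ← R3 + (2)·R1: [0, -8, -4, 4, 0, 8]
R4 ← R4 − R1: [0, 8, 4, -4, 0, -8]
R3 ← R3 − (2)·R2: [0, 0, 0, 0, 0, 0]
R4 ← R4 + (2)·R2: [0, 0, 0, 0, 0, 0]
Echelon form has 2 nonzero rows, so rank(C) = 2.
The row space has dimension equal to the rank: 2.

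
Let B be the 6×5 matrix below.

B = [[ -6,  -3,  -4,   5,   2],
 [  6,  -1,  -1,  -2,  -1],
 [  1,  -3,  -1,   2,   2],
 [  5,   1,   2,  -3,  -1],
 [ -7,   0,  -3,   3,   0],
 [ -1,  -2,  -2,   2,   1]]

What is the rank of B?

Row reduce to echelon form.
R2 ← R2 + R1: [0, -4, -5, 3, 1]
R3 ← R3 + (1/6)·R1: [0, -7/2, -5/3, 17/6, 7/3]
R4 ← R4 + (5/6)·R1: [0, -3/2, -4/3, 7/6, 2/3]
R5 ← R5 − (7/6)·R1: [0, 7/2, 5/3, -17/6, -7/3]
R6 ← R6 − (1/6)·R1: [0, -3/2, -4/3, 7/6, 2/3]
R3 ← R3 − (7/8)·R2: [0, 0, 65/24, 5/24, 35/24]
R4 ← R4 − (3/8)·R2: [0, 0, 13/24, 1/24, 7/24]
R5 ← R5 + (7/8)·R2: [0, 0, -65/24, -5/24, -35/24]
R6 ← R6 − (3/8)·R2: [0, 0, 13/24, 1/24, 7/24]
R4 ← R4 − (1/5)·R3: [0, 0, 0, 0, 0]
R5 ← R5 + R3: [0, 0, 0, 0, 0]
R6 ← R6 − (1/5)·R3: [0, 0, 0, 0, 0]
Echelon form has 3 nonzero rows, so rank(B) = 3.

3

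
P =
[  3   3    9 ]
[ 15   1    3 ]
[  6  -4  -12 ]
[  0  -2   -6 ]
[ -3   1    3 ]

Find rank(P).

2

Row reduce to echelon form.
R2 ← R2 − (5)·R1: [0, -14, -42]
R3 ← R3 − (2)·R1: [0, -10, -30]
R5 ← R5 + R1: [0, 4, 12]
R3 ← R3 − (5/7)·R2: [0, 0, 0]
R4 ← R4 − (1/7)·R2: [0, 0, 0]
R5 ← R5 + (2/7)·R2: [0, 0, 0]
Echelon form has 2 nonzero rows, so rank(P) = 2.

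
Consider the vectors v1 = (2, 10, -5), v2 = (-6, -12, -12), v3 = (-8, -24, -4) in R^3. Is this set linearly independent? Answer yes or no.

Form the matrix with these vectors as rows and row reduce.
R2 ← R2 + (3)·R1: [0, 18, -27]
R3 ← R3 + (4)·R1: [0, 16, -24]
R3 ← R3 − (8/9)·R2: [0, 0, 0]
2 nonzero rows, so the 3 vectors span a space of dimension 2.
Since 2 < 3, the vectors are linearly dependent.

no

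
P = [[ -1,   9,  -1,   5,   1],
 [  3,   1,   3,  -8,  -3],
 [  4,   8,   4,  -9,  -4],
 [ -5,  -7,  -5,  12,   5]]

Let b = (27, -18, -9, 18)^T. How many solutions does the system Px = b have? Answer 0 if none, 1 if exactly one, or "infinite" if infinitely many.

Row reduce the augmented matrix [P | b].
R2 ← R2 + (3)·R1: [0, 28, 0, 7, 0, 63]
R3 ← R3 + (4)·R1: [0, 44, 0, 11, 0, 99]
R4 ← R4 − (5)·R1: [0, -52, 0, -13, 0, -117]
R3 ← R3 − (11/7)·R2: [0, 0, 0, 0, 0, 0]
R4 ← R4 + (13/7)·R2: [0, 0, 0, 0, 0, 0]
The echelon form has 2 nonzero rows, and every pivot lies in the first 5 columns, so rank(P) = rank([P|b]) = 2.
The system is consistent.
rank = 2 < 5 unknowns, so there are infinitely many solutions.

infinite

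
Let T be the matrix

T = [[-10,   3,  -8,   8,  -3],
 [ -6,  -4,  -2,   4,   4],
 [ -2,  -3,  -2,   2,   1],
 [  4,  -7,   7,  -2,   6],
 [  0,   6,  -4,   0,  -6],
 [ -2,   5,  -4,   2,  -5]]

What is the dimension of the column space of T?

4

Row reduce to echelon form.
R2 ← R2 − (3/5)·R1: [0, -29/5, 14/5, -4/5, 29/5]
R3 ← R3 − (1/5)·R1: [0, -18/5, -2/5, 2/5, 8/5]
R4 ← R4 + (2/5)·R1: [0, -29/5, 19/5, 6/5, 24/5]
R6 ← R6 − (1/5)·R1: [0, 22/5, -12/5, 2/5, -22/5]
R3 ← R3 − (18/29)·R2: [0, 0, -62/29, 26/29, -2]
R4 ← R4 − R2: [0, 0, 1, 2, -1]
R5 ← R5 + (30/29)·R2: [0, 0, -32/29, -24/29, 0]
R6 ← R6 + (22/29)·R2: [0, 0, -8/29, -6/29, 0]
R4 ← R4 + (29/62)·R3: [0, 0, 0, 75/31, -60/31]
R5 ← R5 − (16/31)·R3: [0, 0, 0, -40/31, 32/31]
R6 ← R6 − (4/31)·R3: [0, 0, 0, -10/31, 8/31]
R5 ← R5 + (8/15)·R4: [0, 0, 0, 0, 0]
R6 ← R6 + (2/15)·R4: [0, 0, 0, 0, 0]
Echelon form has 4 nonzero rows, so rank(T) = 4.
The column space has dimension equal to the rank: 4.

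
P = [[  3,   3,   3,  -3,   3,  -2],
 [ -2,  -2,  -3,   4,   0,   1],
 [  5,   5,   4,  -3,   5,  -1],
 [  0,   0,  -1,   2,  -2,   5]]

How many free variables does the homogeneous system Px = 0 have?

3

Row reduce to echelon form.
R2 ← R2 + (2/3)·R1: [0, 0, -1, 2, 2, -1/3]
R3 ← R3 − (5/3)·R1: [0, 0, -1, 2, 0, 7/3]
R3 ← R3 − R2: [0, 0, 0, 0, -2, 8/3]
R4 ← R4 − R2: [0, 0, 0, 0, -4, 16/3]
R4 ← R4 − (2)·R3: [0, 0, 0, 0, 0, 0]
3 nonzero rows, so rank(P) = 3.
P has 6 columns; by rank–nullity, nullity = 6 − 3 = 3.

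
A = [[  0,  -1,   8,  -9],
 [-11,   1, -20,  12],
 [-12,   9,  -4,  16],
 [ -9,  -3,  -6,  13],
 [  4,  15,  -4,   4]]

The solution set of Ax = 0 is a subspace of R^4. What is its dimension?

0

Row reduce to echelon form.
Swap R1 ↔ R2
R3 ← R3 − (12/11)·R1: [0, 87/11, 196/11, 32/11]
R4 ← R4 − (9/11)·R1: [0, -42/11, 114/11, 35/11]
R5 ← R5 + (4/11)·R1: [0, 169/11, -124/11, 92/11]
R3 ← R3 + (87/11)·R2: [0, 0, 892/11, -751/11]
R4 ← R4 − (42/11)·R2: [0, 0, -222/11, 413/11]
R5 ← R5 + (169/11)·R2: [0, 0, 1228/11, -1429/11]
R4 ← R4 + (111/446)·R3: [0, 0, 0, 9167/446]
R5 ← R5 − (307/223)·R3: [0, 0, 0, -8010/223]
R5 ← R5 + (180/103)·R4: [0, 0, 0, 0]
4 nonzero rows, so rank(A) = 4.
A has 4 columns; by rank–nullity, nullity = 4 − 4 = 0.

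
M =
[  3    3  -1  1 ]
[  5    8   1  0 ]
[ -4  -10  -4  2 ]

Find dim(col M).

Row reduce to echelon form.
R2 ← R2 − (5/3)·R1: [0, 3, 8/3, -5/3]
R3 ← R3 + (4/3)·R1: [0, -6, -16/3, 10/3]
R3 ← R3 + (2)·R2: [0, 0, 0, 0]
Echelon form has 2 nonzero rows, so rank(M) = 2.
The column space has dimension equal to the rank: 2.

2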